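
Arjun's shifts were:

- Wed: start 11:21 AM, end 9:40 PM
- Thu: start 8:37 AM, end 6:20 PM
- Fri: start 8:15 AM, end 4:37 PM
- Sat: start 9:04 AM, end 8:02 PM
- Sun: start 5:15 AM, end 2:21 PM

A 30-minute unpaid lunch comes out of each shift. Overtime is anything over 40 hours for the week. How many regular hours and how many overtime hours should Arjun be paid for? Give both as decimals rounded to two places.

Wed: 11:21 AM–9:40 PM = 10 h 19 min; less 30 min break → 9 h 49 min
Thu: 8:37 AM–6:20 PM = 9 h 43 min; less 30 min break → 9 h 13 min
Fri: 8:15 AM–4:37 PM = 8 h 22 min; less 30 min break → 7 h 52 min
Sat: 9:04 AM–8:02 PM = 10 h 58 min; less 30 min break → 10 h 28 min
Sun: 5:15 AM–2:21 PM = 9 h 6 min; less 30 min break → 8 h 36 min
Total worked: 45 h 58 min = 45.97 h.
Threshold 40 h → overtime 5 h 58 min, regular 40 h 0 min.

Regular 40.00 hours, overtime 5.97 hours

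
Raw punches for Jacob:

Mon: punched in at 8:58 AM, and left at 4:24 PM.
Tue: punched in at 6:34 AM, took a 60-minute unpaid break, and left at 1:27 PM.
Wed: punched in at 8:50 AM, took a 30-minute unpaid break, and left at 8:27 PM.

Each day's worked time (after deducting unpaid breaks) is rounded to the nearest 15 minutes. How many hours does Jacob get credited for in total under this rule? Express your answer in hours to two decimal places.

24.50 hours

Mon: 8:58 AM–4:24 PM = 7 h 26 min → rounds to 7 h 30 min
Tue: 6:34 AM–1:27 PM = 6 h 53 min − 60 min = 5 h 53 min → rounds to 6 h 0 min
Wed: 8:50 AM–8:27 PM = 11 h 37 min − 30 min = 11 h 7 min → rounds to 11 h 0 min
Total credited: 24 h 30 min.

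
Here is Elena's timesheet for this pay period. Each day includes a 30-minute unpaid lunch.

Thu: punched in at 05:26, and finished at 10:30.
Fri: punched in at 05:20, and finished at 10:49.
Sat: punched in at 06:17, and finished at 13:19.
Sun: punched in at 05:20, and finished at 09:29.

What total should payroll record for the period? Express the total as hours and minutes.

Thu: 05:26–10:30 = 5 h 4 min; less 30 min break → 4 h 34 min
Fri: 05:20–10:49 = 5 h 29 min; less 30 min break → 4 h 59 min
Sat: 06:17–13:19 = 7 h 2 min; less 30 min break → 6 h 32 min
Sun: 05:20–09:29 = 4 h 9 min; less 30 min break → 3 h 39 min
Total: 4 h 34 min + 4 h 59 min + 6 h 32 min + 3 h 39 min = 19 h 44 min.

19 h 44 min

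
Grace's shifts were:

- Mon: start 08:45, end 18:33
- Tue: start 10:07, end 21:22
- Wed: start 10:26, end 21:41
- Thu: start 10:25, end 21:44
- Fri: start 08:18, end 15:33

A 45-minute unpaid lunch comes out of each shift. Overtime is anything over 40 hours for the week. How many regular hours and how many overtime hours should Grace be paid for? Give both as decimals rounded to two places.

Regular 40.00 hours, overtime 7.12 hours

Mon: 08:45–18:33 = 9 h 48 min; less 45 min break → 9 h 3 min
Tue: 10:07–21:22 = 11 h 15 min; less 45 min break → 10 h 30 min
Wed: 10:26–21:41 = 11 h 15 min; less 45 min break → 10 h 30 min
Thu: 10:25–21:44 = 11 h 19 min; less 45 min break → 10 h 34 min
Fri: 08:18–15:33 = 7 h 15 min; less 45 min break → 6 h 30 min
Total worked: 47 h 7 min = 47.12 h.
Threshold 40 h → overtime 7 h 7 min, regular 40 h 0 min.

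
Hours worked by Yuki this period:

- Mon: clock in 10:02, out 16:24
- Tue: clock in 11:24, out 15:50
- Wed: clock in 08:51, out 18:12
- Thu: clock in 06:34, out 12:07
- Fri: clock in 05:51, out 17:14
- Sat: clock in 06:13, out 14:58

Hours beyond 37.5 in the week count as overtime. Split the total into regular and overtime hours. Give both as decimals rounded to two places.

Mon: 10:02–16:24 = 6 h 22 min
Tue: 11:24–15:50 = 4 h 26 min
Wed: 08:51–18:12 = 9 h 21 min
Thu: 06:34–12:07 = 5 h 33 min
Fri: 05:51–17:14 = 11 h 23 min
Sat: 06:13–14:58 = 8 h 45 min
Total worked: 45 h 50 min = 45.83 h.
Threshold 37.5 h → overtime 8 h 20 min, regular 37 h 30 min.

Regular 37.50 hours, overtime 8.33 hours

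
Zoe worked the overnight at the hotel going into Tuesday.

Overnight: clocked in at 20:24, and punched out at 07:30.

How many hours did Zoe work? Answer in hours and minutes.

11 h 6 min

Overnight: 20:24 → midnight = 3 h 36 min; midnight → 07:30 = 7 h 30 min; span 11 h 6 min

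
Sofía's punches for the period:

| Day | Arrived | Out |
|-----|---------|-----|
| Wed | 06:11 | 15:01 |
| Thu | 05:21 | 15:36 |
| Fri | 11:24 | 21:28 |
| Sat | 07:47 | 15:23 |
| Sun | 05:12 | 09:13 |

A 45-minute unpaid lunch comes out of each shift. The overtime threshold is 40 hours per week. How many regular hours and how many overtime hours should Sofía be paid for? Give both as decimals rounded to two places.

Regular 37.02 hours, overtime 0.00 hours

Wed: 06:11–15:01 = 8 h 50 min; less 45 min break → 8 h 5 min
Thu: 05:21–15:36 = 10 h 15 min; less 45 min break → 9 h 30 min
Fri: 11:24–21:28 = 10 h 4 min; less 45 min break → 9 h 19 min
Sat: 07:47–15:23 = 7 h 36 min; less 45 min break → 6 h 51 min
Sun: 05:12–09:13 = 4 h 1 min; less 45 min break → 3 h 16 min
Total worked: 37 h 1 min = 37.02 h.
Threshold 40 h → overtime 0 h 0 min, regular 37 h 1 min.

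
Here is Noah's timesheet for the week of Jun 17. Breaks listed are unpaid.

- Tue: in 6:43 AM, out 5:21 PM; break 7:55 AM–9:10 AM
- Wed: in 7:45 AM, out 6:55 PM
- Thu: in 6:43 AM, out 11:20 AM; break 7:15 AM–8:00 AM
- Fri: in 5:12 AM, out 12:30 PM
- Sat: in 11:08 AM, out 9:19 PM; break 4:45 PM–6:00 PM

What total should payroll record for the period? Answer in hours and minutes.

40 h 39 min

Tue: 6:43 AM–5:21 PM = 10 h 38 min; less 75 min break → 9 h 23 min
Wed: 7:45 AM–6:55 PM = 11 h 10 min
Thu: 6:43 AM–11:20 AM = 4 h 37 min; less 45 min break → 3 h 52 min
Fri: 5:12 AM–12:30 PM = 7 h 18 min
Sat: 11:08 AM–9:19 PM = 10 h 11 min; less 75 min break → 8 h 56 min
Total: 9 h 23 min + 11 h 10 min + 3 h 52 min + 7 h 18 min + 8 h 56 min = 40 h 39 min.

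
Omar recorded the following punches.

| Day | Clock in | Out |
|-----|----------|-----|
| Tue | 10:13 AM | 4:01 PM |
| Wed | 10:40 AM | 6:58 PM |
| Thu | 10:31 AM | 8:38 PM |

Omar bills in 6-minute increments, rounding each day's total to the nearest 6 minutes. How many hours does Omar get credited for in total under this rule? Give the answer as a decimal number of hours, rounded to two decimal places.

Tue: 10:13 AM–4:01 PM = 5 h 48 min → rounds to 5 h 48 min
Wed: 10:40 AM–6:58 PM = 8 h 18 min → rounds to 8 h 18 min
Thu: 10:31 AM–8:38 PM = 10 h 7 min → rounds to 10 h 6 min
Total credited: 24 h 12 min.

24.20 hours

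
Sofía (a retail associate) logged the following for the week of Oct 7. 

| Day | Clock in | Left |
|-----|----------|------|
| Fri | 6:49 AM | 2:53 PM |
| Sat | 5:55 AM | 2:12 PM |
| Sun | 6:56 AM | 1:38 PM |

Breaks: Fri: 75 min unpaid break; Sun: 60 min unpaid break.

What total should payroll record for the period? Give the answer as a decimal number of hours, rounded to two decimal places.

Fri: 6:49 AM–2:53 PM = 8 h 4 min; less 75 min break → 6 h 49 min
Sat: 5:55 AM–2:12 PM = 8 h 17 min
Sun: 6:56 AM–1:38 PM = 6 h 42 min; less 60 min break → 5 h 42 min
Total: 6 h 49 min + 8 h 17 min + 5 h 42 min = 20 h 48 min.

20.80 hours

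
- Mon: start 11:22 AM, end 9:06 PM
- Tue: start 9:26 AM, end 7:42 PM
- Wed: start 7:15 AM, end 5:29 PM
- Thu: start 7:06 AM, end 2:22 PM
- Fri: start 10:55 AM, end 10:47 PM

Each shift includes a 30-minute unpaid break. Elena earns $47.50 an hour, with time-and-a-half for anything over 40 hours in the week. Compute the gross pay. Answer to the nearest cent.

Mon: 11:22 AM–9:06 PM = 9 h 44 min; less 30 min break → 9 h 14 min
Tue: 9:26 AM–7:42 PM = 10 h 16 min; less 30 min break → 9 h 46 min
Wed: 7:15 AM–5:29 PM = 10 h 14 min; less 30 min break → 9 h 44 min
Thu: 7:06 AM–2:22 PM = 7 h 16 min; less 30 min break → 6 h 46 min
Fri: 10:55 AM–10:47 PM = 11 h 52 min; less 30 min break → 11 h 22 min
Total worked: 46 h 52 min = 2812 min.
Regular 40 h 0 min = 2400 min at $47.50/h; overtime 6 h 52 min = 412 min at $71.25/h.
Pay = (2400 × $47.50 + 412 × $71.25) ÷ 60 = $2389.25.

$2389.25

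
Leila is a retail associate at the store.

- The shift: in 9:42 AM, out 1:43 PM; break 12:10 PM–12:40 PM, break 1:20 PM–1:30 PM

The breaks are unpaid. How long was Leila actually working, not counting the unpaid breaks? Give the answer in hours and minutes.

3 h 21 min

The shift: 9:42 AM–1:43 PM = 4 h 1 min; less 40 min break → 3 h 21 min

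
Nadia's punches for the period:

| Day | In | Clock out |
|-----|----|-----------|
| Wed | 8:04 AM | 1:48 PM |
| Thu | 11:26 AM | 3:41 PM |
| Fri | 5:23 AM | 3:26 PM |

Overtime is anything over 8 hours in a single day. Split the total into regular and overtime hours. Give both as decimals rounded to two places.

Wed: 8:04 AM–1:48 PM = 5 h 44 min
Thu: 11:26 AM–3:41 PM = 4 h 15 min
Fri: 5:23 AM–3:26 PM = 10 h 3 min
Wed reg 5 h 44 min / OT 0 h 0 min; Thu reg 4 h 15 min / OT 0 h 0 min; Fri reg 8 h 0 min / OT 2 h 3 min.
Totals: regular 17 h 59 min, overtime 2 h 3 min.

Regular 17.98 hours, overtime 2.05 hours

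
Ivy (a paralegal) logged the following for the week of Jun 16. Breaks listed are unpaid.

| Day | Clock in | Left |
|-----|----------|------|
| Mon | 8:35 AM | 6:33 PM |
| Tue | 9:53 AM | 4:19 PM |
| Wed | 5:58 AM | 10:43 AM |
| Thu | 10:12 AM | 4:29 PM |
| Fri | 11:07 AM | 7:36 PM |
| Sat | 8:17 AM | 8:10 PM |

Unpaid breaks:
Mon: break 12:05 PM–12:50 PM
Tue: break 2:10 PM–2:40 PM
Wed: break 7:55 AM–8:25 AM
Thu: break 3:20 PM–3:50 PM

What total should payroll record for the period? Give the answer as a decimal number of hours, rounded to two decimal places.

Mon: 8:35 AM–6:33 PM = 9 h 58 min; less 45 min break → 9 h 13 min
Tue: 9:53 AM–4:19 PM = 6 h 26 min; less 30 min break → 5 h 56 min
Wed: 5:58 AM–10:43 AM = 4 h 45 min; less 30 min break → 4 h 15 min
Thu: 10:12 AM–4:29 PM = 6 h 17 min; less 30 min break → 5 h 47 min
Fri: 11:07 AM–7:36 PM = 8 h 29 min
Sat: 8:17 AM–8:10 PM = 11 h 53 min
Total: 9 h 13 min + 5 h 56 min + 4 h 15 min + 5 h 47 min + 8 h 29 min + 11 h 53 min = 45 h 33 min.

45.55 hours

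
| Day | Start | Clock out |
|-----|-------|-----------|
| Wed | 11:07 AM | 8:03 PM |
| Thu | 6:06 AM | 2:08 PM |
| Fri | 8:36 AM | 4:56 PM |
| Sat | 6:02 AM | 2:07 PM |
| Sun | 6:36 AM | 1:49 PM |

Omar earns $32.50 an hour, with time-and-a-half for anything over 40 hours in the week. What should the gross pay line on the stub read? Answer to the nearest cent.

$1329.25

Wed: 11:07 AM–8:03 PM = 8 h 56 min
Thu: 6:06 AM–2:08 PM = 8 h 2 min
Fri: 8:36 AM–4:56 PM = 8 h 20 min
Sat: 6:02 AM–2:07 PM = 8 h 5 min
Sun: 6:36 AM–1:49 PM = 7 h 13 min
Total worked: 40 h 36 min = 2436 min.
Regular 40 h 0 min = 2400 min at $32.50/h; overtime 0 h 36 min = 36 min at $48.75/h.
Pay = (2400 × $32.50 + 36 × $48.75) ÷ 60 = $1329.25.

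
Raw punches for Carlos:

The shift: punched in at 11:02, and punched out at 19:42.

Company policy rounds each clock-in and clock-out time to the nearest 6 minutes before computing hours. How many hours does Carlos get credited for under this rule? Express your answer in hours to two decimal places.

The shift: in 11:02→11:00, out 19:42→19:42; 8 h 42 min

8.70 hours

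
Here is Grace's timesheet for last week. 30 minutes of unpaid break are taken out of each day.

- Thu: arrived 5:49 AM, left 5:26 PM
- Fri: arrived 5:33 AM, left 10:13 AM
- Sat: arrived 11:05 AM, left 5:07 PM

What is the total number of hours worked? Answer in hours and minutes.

20 h 49 min

Thu: 5:49 AM–5:26 PM = 11 h 37 min; less 30 min break → 11 h 7 min
Fri: 5:33 AM–10:13 AM = 4 h 40 min; less 30 min break → 4 h 10 min
Sat: 11:05 AM–5:07 PM = 6 h 2 min; less 30 min break → 5 h 32 min
Total: 11 h 7 min + 4 h 10 min + 5 h 32 min = 20 h 49 min.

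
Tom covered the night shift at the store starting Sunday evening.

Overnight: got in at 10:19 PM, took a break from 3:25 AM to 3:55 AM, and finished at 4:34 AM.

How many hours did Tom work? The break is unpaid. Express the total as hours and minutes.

Overnight: 10:19 PM → midnight = 1 h 41 min; midnight → 4:34 AM = 4 h 34 min; span 6 h 15 min; less 30 min break → 5 h 45 min

5 h 45 min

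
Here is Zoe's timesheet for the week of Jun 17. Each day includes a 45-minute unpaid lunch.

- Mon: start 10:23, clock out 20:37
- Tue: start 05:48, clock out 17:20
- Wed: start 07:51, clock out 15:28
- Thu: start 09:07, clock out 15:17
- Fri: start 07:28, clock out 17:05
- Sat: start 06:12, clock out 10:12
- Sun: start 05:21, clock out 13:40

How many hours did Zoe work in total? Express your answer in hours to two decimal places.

52.23 hours

Mon: 10:23–20:37 = 10 h 14 min; less 45 min break → 9 h 29 min
Tue: 05:48–17:20 = 11 h 32 min; less 45 min break → 10 h 47 min
Wed: 07:51–15:28 = 7 h 37 min; less 45 min break → 6 h 52 min
Thu: 09:07–15:17 = 6 h 10 min; less 45 min break → 5 h 25 min
Fri: 07:28–17:05 = 9 h 37 min; less 45 min break → 8 h 52 min
Sat: 06:12–10:12 = 4 h 0 min; less 45 min break → 3 h 15 min
Sun: 05:21–13:40 = 8 h 19 min; less 45 min break → 7 h 34 min
Total: 9 h 29 min + 10 h 47 min + 6 h 52 min + 5 h 25 min + 8 h 52 min + 3 h 15 min + 7 h 34 min = 52 h 14 min.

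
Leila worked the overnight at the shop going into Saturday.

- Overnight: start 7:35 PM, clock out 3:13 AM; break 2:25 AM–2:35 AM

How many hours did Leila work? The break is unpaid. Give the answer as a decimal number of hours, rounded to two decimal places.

7.47 hours

Overnight: 7:35 PM → midnight = 4 h 25 min; midnight → 3:13 AM = 3 h 13 min; span 7 h 38 min; less 10 min break → 7 h 28 min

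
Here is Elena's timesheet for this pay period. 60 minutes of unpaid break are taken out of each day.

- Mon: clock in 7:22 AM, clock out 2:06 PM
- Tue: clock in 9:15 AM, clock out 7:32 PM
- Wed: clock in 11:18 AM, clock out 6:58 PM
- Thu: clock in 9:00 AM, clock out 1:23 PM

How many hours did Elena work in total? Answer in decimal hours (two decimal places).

Mon: 7:22 AM–2:06 PM = 6 h 44 min; less 60 min break → 5 h 44 min
Tue: 9:15 AM–7:32 PM = 10 h 17 min; less 60 min break → 9 h 17 min
Wed: 11:18 AM–6:58 PM = 7 h 40 min; less 60 min break → 6 h 40 min
Thu: 9:00 AM–1:23 PM = 4 h 23 min; less 60 min break → 3 h 23 min
Total: 5 h 44 min + 9 h 17 min + 6 h 40 min + 3 h 23 min = 25 h 4 min.

25.07 hours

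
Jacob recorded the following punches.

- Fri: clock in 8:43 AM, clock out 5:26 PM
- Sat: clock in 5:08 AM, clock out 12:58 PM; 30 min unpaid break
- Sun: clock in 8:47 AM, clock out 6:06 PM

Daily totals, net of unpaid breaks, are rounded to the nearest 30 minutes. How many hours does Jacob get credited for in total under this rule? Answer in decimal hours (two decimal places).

25.50 hours

Fri: 8:43 AM–5:26 PM = 8 h 43 min → rounds to 8 h 30 min
Sat: 5:08 AM–12:58 PM = 7 h 50 min − 30 min = 7 h 20 min → rounds to 7 h 30 min
Sun: 8:47 AM–6:06 PM = 9 h 19 min → rounds to 9 h 30 min
Total credited: 25 h 30 min.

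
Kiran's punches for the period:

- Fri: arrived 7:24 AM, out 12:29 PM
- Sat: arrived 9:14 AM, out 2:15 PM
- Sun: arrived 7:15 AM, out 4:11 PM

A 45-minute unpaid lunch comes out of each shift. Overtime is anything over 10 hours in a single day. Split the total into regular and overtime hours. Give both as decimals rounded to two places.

Fri: 7:24 AM–12:29 PM = 5 h 5 min; less 45 min break → 4 h 20 min
Sat: 9:14 AM–2:15 PM = 5 h 1 min; less 45 min break → 4 h 16 min
Sun: 7:15 AM–4:11 PM = 8 h 56 min; less 45 min break → 8 h 11 min
Fri reg 4 h 20 min / OT 0 h 0 min; Sat reg 4 h 16 min / OT 0 h 0 min; Sun reg 8 h 11 min / OT 0 h 0 min.
Totals: regular 16 h 47 min, overtime 0 h 0 min.

Regular 16.78 hours, overtime 0.00 hours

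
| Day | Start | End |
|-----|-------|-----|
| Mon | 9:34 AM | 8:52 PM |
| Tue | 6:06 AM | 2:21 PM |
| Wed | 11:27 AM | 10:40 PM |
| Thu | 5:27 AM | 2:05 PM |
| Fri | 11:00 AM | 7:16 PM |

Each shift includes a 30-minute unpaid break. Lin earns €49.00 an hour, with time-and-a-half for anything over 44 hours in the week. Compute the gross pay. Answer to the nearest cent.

Mon: 9:34 AM–8:52 PM = 11 h 18 min; less 30 min break → 10 h 48 min
Tue: 6:06 AM–2:21 PM = 8 h 15 min; less 30 min break → 7 h 45 min
Wed: 11:27 AM–10:40 PM = 11 h 13 min; less 30 min break → 10 h 43 min
Thu: 5:27 AM–2:05 PM = 8 h 38 min; less 30 min break → 8 h 8 min
Fri: 11:00 AM–7:16 PM = 8 h 16 min; less 30 min break → 7 h 46 min
Total worked: 45 h 10 min = 2710 min.
Regular 44 h 0 min = 2640 min at €49.00/h; overtime 1 h 10 min = 70 min at €73.50/h.
Pay = (2640 × €49.00 + 70 × €73.50) ÷ 60 = €2241.75.

€2241.75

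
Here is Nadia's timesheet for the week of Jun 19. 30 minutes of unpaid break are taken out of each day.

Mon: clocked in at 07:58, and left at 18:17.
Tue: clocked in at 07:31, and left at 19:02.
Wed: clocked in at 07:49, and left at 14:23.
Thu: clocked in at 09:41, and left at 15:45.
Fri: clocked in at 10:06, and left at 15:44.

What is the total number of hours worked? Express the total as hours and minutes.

Mon: 07:58–18:17 = 10 h 19 min; less 30 min break → 9 h 49 min
Tue: 07:31–19:02 = 11 h 31 min; less 30 min break → 11 h 1 min
Wed: 07:49–14:23 = 6 h 34 min; less 30 min break → 6 h 4 min
Thu: 09:41–15:45 = 6 h 4 min; less 30 min break → 5 h 34 min
Fri: 10:06–15:44 = 5 h 38 min; less 30 min break → 5 h 8 min
Total: 9 h 49 min + 11 h 1 min + 6 h 4 min + 5 h 34 min + 5 h 8 min = 37 h 36 min.

37 h 36 min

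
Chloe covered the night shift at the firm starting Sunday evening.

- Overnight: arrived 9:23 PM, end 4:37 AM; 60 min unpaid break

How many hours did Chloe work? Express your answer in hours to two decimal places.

6.23 hours

Overnight: 9:23 PM → midnight = 2 h 37 min; midnight → 4:37 AM = 4 h 37 min; span 7 h 14 min; less 60 min break → 6 h 14 min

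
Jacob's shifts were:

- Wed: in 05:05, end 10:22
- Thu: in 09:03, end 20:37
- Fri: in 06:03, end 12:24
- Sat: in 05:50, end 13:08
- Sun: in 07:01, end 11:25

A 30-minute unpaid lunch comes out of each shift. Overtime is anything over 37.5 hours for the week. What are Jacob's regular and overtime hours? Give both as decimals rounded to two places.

Wed: 05:05–10:22 = 5 h 17 min; less 30 min break → 4 h 47 min
Thu: 09:03–20:37 = 11 h 34 min; less 30 min break → 11 h 4 min
Fri: 06:03–12:24 = 6 h 21 min; less 30 min break → 5 h 51 min
Sat: 05:50–13:08 = 7 h 18 min; less 30 min break → 6 h 48 min
Sun: 07:01–11:25 = 4 h 24 min; less 30 min break → 3 h 54 min
Total worked: 32 h 24 min = 32.40 h.
Threshold 37.5 h → overtime 0 h 0 min, regular 32 h 24 min.

Regular 32.40 hours, overtime 0.00 hours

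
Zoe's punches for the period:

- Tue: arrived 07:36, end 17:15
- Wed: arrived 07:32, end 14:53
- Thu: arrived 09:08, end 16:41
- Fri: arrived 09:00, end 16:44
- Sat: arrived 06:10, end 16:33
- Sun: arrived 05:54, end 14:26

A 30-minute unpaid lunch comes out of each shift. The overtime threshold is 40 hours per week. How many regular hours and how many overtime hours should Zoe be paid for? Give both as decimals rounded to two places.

Tue: 07:36–17:15 = 9 h 39 min; less 30 min break → 9 h 9 min
Wed: 07:32–14:53 = 7 h 21 min; less 30 min break → 6 h 51 min
Thu: 09:08–16:41 = 7 h 33 min; less 30 min break → 7 h 3 min
Fri: 09:00–16:44 = 7 h 44 min; less 30 min break → 7 h 14 min
Sat: 06:10–16:33 = 10 h 23 min; less 30 min break → 9 h 53 min
Sun: 05:54–14:26 = 8 h 32 min; less 30 min break → 8 h 2 min
Total worked: 48 h 12 min = 48.20 h.
Threshold 40 h → overtime 8 h 12 min, regular 40 h 0 min.

Regular 40.00 hours, overtime 8.20 hours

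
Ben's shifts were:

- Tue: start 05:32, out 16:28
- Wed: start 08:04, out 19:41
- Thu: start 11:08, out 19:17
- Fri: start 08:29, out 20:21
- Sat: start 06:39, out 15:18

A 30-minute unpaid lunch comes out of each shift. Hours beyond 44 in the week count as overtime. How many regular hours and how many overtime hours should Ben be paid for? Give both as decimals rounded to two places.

Tue: 05:32–16:28 = 10 h 56 min; less 30 min break → 10 h 26 min
Wed: 08:04–19:41 = 11 h 37 min; less 30 min break → 11 h 7 min
Thu: 11:08–19:17 = 8 h 9 min; less 30 min break → 7 h 39 min
Fri: 08:29–20:21 = 11 h 52 min; less 30 min break → 11 h 22 min
Sat: 06:39–15:18 = 8 h 39 min; less 30 min break → 8 h 9 min
Total worked: 48 h 43 min = 48.72 h.
Threshold 44 h → overtime 4 h 43 min, regular 44 h 0 min.

Regular 44.00 hours, overtime 4.72 hours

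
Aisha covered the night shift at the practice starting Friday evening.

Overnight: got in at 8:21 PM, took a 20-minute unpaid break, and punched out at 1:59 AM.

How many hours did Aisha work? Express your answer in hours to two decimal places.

5.30 hours

Overnight: 8:21 PM → midnight = 3 h 39 min; midnight → 1:59 AM = 1 h 59 min; span 5 h 38 min; less 20 min break → 5 h 18 min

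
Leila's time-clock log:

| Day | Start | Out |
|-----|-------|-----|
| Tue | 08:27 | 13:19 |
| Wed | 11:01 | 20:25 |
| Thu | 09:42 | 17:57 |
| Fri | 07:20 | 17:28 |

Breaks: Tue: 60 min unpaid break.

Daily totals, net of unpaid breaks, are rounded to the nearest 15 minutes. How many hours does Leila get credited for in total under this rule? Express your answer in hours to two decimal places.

Tue: 08:27–13:19 = 4 h 52 min − 60 min = 3 h 52 min → rounds to 3 h 45 min
Wed: 11:01–20:25 = 9 h 24 min → rounds to 9 h 30 min
Thu: 09:42–17:57 = 8 h 15 min → rounds to 8 h 15 min
Fri: 07:20–17:28 = 10 h 8 min → rounds to 10 h 15 min
Total credited: 31 h 45 min.

31.75 hours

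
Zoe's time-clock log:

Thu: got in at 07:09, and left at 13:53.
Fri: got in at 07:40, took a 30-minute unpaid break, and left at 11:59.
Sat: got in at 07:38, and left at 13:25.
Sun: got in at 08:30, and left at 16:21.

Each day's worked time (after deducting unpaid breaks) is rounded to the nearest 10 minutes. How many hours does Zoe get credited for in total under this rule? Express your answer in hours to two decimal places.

Thu: 07:09–13:53 = 6 h 44 min → rounds to 6 h 40 min
Fri: 07:40–11:59 = 4 h 19 min − 30 min = 3 h 49 min → rounds to 3 h 50 min
Sat: 07:38–13:25 = 5 h 47 min → rounds to 5 h 50 min
Sun: 08:30–16:21 = 7 h 51 min → rounds to 7 h 50 min
Total credited: 24 h 10 min.

24.17 hours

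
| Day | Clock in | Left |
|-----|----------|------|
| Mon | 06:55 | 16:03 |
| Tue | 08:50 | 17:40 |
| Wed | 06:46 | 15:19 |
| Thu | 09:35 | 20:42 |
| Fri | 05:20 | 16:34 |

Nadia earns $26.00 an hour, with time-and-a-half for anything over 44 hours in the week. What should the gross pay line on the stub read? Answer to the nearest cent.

$1333.80

Mon: 06:55–16:03 = 9 h 8 min
Tue: 08:50–17:40 = 8 h 50 min
Wed: 06:46–15:19 = 8 h 33 min
Thu: 09:35–20:42 = 11 h 7 min
Fri: 05:20–16:34 = 11 h 14 min
Total worked: 48 h 52 min = 2932 min.
Regular 44 h 0 min = 2640 min at $26.00/h; overtime 4 h 52 min = 292 min at $39.00/h.
Pay = (2640 × $26.00 + 292 × $39.00) ÷ 60 = $1333.80.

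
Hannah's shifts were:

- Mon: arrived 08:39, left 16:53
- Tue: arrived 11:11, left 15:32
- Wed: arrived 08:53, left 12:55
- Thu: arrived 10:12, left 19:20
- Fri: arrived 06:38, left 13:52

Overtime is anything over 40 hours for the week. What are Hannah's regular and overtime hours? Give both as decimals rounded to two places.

Regular 32.98 hours, overtime 0.00 hours

Mon: 08:39–16:53 = 8 h 14 min
Tue: 11:11–15:32 = 4 h 21 min
Wed: 08:53–12:55 = 4 h 2 min
Thu: 10:12–19:20 = 9 h 8 min
Fri: 06:38–13:52 = 7 h 14 min
Total worked: 32 h 59 min = 32.98 h.
Threshold 40 h → overtime 0 h 0 min, regular 32 h 59 min.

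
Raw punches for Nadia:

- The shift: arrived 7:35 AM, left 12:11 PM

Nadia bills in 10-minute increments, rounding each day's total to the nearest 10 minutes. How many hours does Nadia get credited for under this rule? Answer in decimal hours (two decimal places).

4.67 hours

The shift: 7:35 AM–12:11 PM = 4 h 36 min → rounds to 4 h 40 min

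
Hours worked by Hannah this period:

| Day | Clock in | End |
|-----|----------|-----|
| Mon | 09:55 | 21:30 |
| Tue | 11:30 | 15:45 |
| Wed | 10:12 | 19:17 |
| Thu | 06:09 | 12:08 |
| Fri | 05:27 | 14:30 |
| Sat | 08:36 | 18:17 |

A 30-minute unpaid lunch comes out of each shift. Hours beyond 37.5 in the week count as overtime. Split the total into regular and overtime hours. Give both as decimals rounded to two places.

Mon: 09:55–21:30 = 11 h 35 min; less 30 min break → 11 h 5 min
Tue: 11:30–15:45 = 4 h 15 min; less 30 min break → 3 h 45 min
Wed: 10:12–19:17 = 9 h 5 min; less 30 min break → 8 h 35 min
Thu: 06:09–12:08 = 5 h 59 min; less 30 min break → 5 h 29 min
Fri: 05:27–14:30 = 9 h 3 min; less 30 min break → 8 h 33 min
Sat: 08:36–18:17 = 9 h 41 min; less 30 min break → 9 h 11 min
Total worked: 46 h 38 min = 46.63 h.
Threshold 37.5 h → overtime 9 h 8 min, regular 37 h 30 min.

Regular 37.50 hours, overtime 9.13 hours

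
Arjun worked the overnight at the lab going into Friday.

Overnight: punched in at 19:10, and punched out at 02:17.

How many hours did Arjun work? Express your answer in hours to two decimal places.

Overnight: 19:10 → midnight = 4 h 50 min; midnight → 02:17 = 2 h 17 min; span 7 h 7 min

7.12 hours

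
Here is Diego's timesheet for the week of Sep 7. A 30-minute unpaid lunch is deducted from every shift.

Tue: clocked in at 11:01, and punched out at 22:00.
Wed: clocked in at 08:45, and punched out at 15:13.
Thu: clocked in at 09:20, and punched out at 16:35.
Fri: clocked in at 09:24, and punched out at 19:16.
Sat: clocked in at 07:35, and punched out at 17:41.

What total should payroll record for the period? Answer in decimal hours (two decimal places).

Tue: 11:01–22:00 = 10 h 59 min; less 30 min break → 10 h 29 min
Wed: 08:45–15:13 = 6 h 28 min; less 30 min break → 5 h 58 min
Thu: 09:20–16:35 = 7 h 15 min; less 30 min break → 6 h 45 min
Fri: 09:24–19:16 = 9 h 52 min; less 30 min break → 9 h 22 min
Sat: 07:35–17:41 = 10 h 6 min; less 30 min break → 9 h 36 min
Total: 10 h 29 min + 5 h 58 min + 6 h 45 min + 9 h 22 min + 9 h 36 min = 42 h 10 min.

42.17 hours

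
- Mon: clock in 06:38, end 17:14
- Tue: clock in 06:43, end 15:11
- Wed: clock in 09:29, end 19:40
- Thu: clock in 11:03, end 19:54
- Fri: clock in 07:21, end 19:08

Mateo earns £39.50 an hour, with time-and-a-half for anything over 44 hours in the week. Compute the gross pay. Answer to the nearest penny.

Mon: 06:38–17:14 = 10 h 36 min
Tue: 06:43–15:11 = 8 h 28 min
Wed: 09:29–19:40 = 10 h 11 min
Thu: 11:03–19:54 = 8 h 51 min
Fri: 07:21–19:08 = 11 h 47 min
Total worked: 49 h 53 min = 2993 min.
Regular 44 h 0 min = 2640 min at £39.50/h; overtime 5 h 53 min = 353 min at £59.25/h.
Pay = (2640 × £39.50 + 353 × £59.25) ÷ 60 = £2086.59.

£2086.59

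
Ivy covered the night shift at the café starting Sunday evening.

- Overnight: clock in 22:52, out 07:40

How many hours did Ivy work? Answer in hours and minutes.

8 h 48 min

Overnight: 22:52 → midnight = 1 h 8 min; midnight → 07:40 = 7 h 40 min; span 8 h 48 min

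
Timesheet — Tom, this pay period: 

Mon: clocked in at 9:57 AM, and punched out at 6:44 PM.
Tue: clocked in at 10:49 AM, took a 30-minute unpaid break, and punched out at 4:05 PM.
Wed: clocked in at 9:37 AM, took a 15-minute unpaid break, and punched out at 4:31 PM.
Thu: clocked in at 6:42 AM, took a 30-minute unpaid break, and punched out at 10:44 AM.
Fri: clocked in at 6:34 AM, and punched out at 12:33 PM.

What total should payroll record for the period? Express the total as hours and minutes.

29 h 43 min

Mon: 9:57 AM–6:44 PM = 8 h 47 min
Tue: 10:49 AM–4:05 PM = 5 h 16 min; less 30 min break → 4 h 46 min
Wed: 9:37 AM–4:31 PM = 6 h 54 min; less 15 min break → 6 h 39 min
Thu: 6:42 AM–10:44 AM = 4 h 2 min; less 30 min break → 3 h 32 min
Fri: 6:34 AM–12:33 PM = 5 h 59 min
Total: 8 h 47 min + 4 h 46 min + 6 h 39 min + 3 h 32 min + 5 h 59 min = 29 h 43 min.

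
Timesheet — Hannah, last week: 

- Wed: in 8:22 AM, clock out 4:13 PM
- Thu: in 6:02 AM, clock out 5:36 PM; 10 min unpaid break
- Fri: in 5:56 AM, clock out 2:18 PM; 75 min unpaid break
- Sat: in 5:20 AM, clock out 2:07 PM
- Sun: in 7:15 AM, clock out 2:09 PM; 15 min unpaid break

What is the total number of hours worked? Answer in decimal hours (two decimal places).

41.80 hours

Wed: 8:22 AM–4:13 PM = 7 h 51 min
Thu: 6:02 AM–5:36 PM = 11 h 34 min; less 10 min break → 11 h 24 min
Fri: 5:56 AM–2:18 PM = 8 h 22 min; less 75 min break → 7 h 7 min
Sat: 5:20 AM–2:07 PM = 8 h 47 min
Sun: 7:15 AM–2:09 PM = 6 h 54 min; less 15 min break → 6 h 39 min
Total: 7 h 51 min + 11 h 24 min + 7 h 7 min + 8 h 47 min + 6 h 39 min = 41 h 48 min.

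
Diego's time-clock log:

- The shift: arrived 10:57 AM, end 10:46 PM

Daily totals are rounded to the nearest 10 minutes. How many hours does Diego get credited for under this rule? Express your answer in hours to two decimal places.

The shift: 10:57 AM–10:46 PM = 11 h 49 min → rounds to 11 h 50 min

11.83 hours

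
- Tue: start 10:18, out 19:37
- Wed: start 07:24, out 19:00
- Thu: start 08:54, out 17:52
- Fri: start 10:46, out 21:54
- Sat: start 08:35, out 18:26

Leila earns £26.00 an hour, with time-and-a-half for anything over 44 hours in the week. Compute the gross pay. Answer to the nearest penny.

Tue: 10:18–19:37 = 9 h 19 min
Wed: 07:24–19:00 = 11 h 36 min
Thu: 08:54–17:52 = 8 h 58 min
Fri: 10:46–21:54 = 11 h 8 min
Sat: 08:35–18:26 = 9 h 51 min
Total worked: 50 h 52 min = 3052 min.
Regular 44 h 0 min = 2640 min at £26.00/h; overtime 6 h 52 min = 412 min at £39.00/h.
Pay = (2640 × £26.00 + 412 × £39.00) ÷ 60 = £1411.80.

£1411.80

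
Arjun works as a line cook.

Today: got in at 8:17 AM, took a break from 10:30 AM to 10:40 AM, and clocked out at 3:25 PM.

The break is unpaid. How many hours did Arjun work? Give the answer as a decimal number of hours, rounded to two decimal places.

Today: 8:17 AM–3:25 PM = 7 h 8 min; less 10 min break → 6 h 58 min

6.97 hours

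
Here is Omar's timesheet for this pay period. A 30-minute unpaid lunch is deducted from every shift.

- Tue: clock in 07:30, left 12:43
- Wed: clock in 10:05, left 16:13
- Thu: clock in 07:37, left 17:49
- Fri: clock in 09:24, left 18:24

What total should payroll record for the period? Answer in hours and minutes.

28 h 33 min

Tue: 07:30–12:43 = 5 h 13 min; less 30 min break → 4 h 43 min
Wed: 10:05–16:13 = 6 h 8 min; less 30 min break → 5 h 38 min
Thu: 07:37–17:49 = 10 h 12 min; less 30 min break → 9 h 42 min
Fri: 09:24–18:24 = 9 h 0 min; less 30 min break → 8 h 30 min
Total: 4 h 43 min + 5 h 38 min + 9 h 42 min + 8 h 30 min = 28 h 33 min.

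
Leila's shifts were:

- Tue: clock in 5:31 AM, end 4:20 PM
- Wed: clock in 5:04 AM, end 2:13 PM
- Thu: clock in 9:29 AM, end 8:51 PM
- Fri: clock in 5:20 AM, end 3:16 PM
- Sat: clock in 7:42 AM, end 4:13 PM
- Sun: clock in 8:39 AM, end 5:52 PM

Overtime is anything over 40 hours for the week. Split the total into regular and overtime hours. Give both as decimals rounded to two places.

Regular 40.00 hours, overtime 19.00 hours

Tue: 5:31 AM–4:20 PM = 10 h 49 min
Wed: 5:04 AM–2:13 PM = 9 h 9 min
Thu: 9:29 AM–8:51 PM = 11 h 22 min
Fri: 5:20 AM–3:16 PM = 9 h 56 min
Sat: 7:42 AM–4:13 PM = 8 h 31 min
Sun: 8:39 AM–5:52 PM = 9 h 13 min
Total worked: 59 h 0 min = 59.00 h.
Threshold 40 h → overtime 19 h 0 min, regular 40 h 0 min.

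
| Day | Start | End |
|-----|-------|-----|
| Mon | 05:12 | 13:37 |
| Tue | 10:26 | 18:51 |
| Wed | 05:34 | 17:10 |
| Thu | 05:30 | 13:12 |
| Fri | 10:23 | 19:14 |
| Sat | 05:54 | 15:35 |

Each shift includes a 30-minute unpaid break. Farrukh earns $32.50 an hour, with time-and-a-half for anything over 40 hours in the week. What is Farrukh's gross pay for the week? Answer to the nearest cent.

Mon: 05:12–13:37 = 8 h 25 min; less 30 min break → 7 h 55 min
Tue: 10:26–18:51 = 8 h 25 min; less 30 min break → 7 h 55 min
Wed: 05:34–17:10 = 11 h 36 min; less 30 min break → 11 h 6 min
Thu: 05:30–13:12 = 7 h 42 min; less 30 min break → 7 h 12 min
Fri: 10:23–19:14 = 8 h 51 min; less 30 min break → 8 h 21 min
Sat: 05:54–15:35 = 9 h 41 min; less 30 min break → 9 h 11 min
Total worked: 51 h 40 min = 3100 min.
Regular 40 h 0 min = 2400 min at $32.50/h; overtime 11 h 40 min = 700 min at $48.75/h.
Pay = (2400 × $32.50 + 700 × $48.75) ÷ 60 = $1868.75.

$1868.75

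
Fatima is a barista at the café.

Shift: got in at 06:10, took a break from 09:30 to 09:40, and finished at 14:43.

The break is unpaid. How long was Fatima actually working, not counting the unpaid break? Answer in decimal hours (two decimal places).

Shift: 06:10–14:43 = 8 h 33 min; less 10 min break → 8 h 23 min

8.38 hours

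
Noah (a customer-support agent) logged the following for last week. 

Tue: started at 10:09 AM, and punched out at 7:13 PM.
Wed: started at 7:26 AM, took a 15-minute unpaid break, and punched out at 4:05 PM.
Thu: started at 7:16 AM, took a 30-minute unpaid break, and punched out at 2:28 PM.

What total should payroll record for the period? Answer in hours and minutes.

24 h 10 min

Tue: 10:09 AM–7:13 PM = 9 h 4 min
Wed: 7:26 AM–4:05 PM = 8 h 39 min; less 15 min break → 8 h 24 min
Thu: 7:16 AM–2:28 PM = 7 h 12 min; less 30 min break → 6 h 42 min
Total: 9 h 4 min + 8 h 24 min + 6 h 42 min = 24 h 10 min.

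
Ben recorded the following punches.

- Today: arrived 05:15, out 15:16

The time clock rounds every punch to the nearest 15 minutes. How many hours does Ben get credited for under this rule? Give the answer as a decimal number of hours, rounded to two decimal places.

Today: in 05:15→05:15, out 15:16→15:15; 10 h 0 min

10.00 hours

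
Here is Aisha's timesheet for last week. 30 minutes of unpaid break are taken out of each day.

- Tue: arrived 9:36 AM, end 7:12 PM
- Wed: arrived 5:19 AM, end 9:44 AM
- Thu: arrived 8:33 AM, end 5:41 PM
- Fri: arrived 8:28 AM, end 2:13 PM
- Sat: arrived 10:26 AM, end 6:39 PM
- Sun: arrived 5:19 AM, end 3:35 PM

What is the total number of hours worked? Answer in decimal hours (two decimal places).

44.38 hours

Tue: 9:36 AM–7:12 PM = 9 h 36 min; less 30 min break → 9 h 6 min
Wed: 5:19 AM–9:44 AM = 4 h 25 min; less 30 min break → 3 h 55 min
Thu: 8:33 AM–5:41 PM = 9 h 8 min; less 30 min break → 8 h 38 min
Fri: 8:28 AM–2:13 PM = 5 h 45 min; less 30 min break → 5 h 15 min
Sat: 10:26 AM–6:39 PM = 8 h 13 min; less 30 min break → 7 h 43 min
Sun: 5:19 AM–3:35 PM = 10 h 16 min; less 30 min break → 9 h 46 min
Total: 9 h 6 min + 3 h 55 min + 8 h 38 min + 5 h 15 min + 7 h 43 min + 9 h 46 min = 44 h 23 min.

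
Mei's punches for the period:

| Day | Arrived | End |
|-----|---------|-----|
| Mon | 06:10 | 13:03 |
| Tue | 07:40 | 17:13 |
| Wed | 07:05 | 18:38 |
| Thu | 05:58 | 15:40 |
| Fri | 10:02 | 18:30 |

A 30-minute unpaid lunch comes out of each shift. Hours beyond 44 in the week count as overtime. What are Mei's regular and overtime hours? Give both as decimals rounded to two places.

Mon: 06:10–13:03 = 6 h 53 min; less 30 min break → 6 h 23 min
Tue: 07:40–17:13 = 9 h 33 min; less 30 min break → 9 h 3 min
Wed: 07:05–18:38 = 11 h 33 min; less 30 min break → 11 h 3 min
Thu: 05:58–15:40 = 9 h 42 min; less 30 min break → 9 h 12 min
Fri: 10:02–18:30 = 8 h 28 min; less 30 min break → 7 h 58 min
Total worked: 43 h 39 min = 43.65 h.
Threshold 44 h → overtime 0 h 0 min, regular 43 h 39 min.

Regular 43.65 hours, overtime 0.00 hours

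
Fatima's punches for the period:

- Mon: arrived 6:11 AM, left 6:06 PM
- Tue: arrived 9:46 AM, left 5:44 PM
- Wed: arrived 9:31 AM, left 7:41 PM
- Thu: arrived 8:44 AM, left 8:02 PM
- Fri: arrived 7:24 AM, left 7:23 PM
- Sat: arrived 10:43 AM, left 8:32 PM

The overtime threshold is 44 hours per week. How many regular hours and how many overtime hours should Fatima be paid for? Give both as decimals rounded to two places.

Regular 44.00 hours, overtime 19.15 hours

Mon: 6:11 AM–6:06 PM = 11 h 55 min
Tue: 9:46 AM–5:44 PM = 7 h 58 min
Wed: 9:31 AM–7:41 PM = 10 h 10 min
Thu: 8:44 AM–8:02 PM = 11 h 18 min
Fri: 7:24 AM–7:23 PM = 11 h 59 min
Sat: 10:43 AM–8:32 PM = 9 h 49 min
Total worked: 63 h 9 min = 63.15 h.
Threshold 44 h → overtime 19 h 9 min, regular 44 h 0 min.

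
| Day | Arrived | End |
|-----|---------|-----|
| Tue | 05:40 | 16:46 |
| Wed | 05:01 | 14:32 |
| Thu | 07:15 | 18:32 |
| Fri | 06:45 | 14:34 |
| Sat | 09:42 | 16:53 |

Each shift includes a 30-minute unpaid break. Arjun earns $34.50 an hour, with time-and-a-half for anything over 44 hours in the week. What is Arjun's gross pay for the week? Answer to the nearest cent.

Tue: 05:40–16:46 = 11 h 6 min; less 30 min break → 10 h 36 min
Wed: 05:01–14:32 = 9 h 31 min; less 30 min break → 9 h 1 min
Thu: 07:15–18:32 = 11 h 17 min; less 30 min break → 10 h 47 min
Fri: 06:45–14:34 = 7 h 49 min; less 30 min break → 7 h 19 min
Sat: 09:42–16:53 = 7 h 11 min; less 30 min break → 6 h 41 min
Total worked: 44 h 24 min = 2664 min.
Regular 44 h 0 min = 2640 min at $34.50/h; overtime 0 h 24 min = 24 min at $51.75/h.
Pay = (2640 × $34.50 + 24 × $51.75) ÷ 60 = $1538.70.

$1538.70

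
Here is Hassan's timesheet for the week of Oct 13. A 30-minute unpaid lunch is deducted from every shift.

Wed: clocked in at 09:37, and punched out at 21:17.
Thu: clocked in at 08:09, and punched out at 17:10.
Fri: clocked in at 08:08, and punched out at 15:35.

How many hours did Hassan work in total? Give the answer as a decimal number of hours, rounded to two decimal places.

26.63 hours

Wed: 09:37–21:17 = 11 h 40 min; less 30 min break → 11 h 10 min
Thu: 08:09–17:10 = 9 h 1 min; less 30 min break → 8 h 31 min
Fri: 08:08–15:35 = 7 h 27 min; less 30 min break → 6 h 57 min
Total: 11 h 10 min + 8 h 31 min + 6 h 57 min = 26 h 38 min.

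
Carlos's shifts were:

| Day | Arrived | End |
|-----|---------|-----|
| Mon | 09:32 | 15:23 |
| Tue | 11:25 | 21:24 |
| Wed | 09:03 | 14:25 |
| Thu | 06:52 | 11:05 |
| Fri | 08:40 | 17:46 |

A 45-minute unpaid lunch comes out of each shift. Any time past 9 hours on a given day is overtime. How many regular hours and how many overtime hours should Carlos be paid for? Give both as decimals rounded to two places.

Mon: 09:32–15:23 = 5 h 51 min; less 45 min break → 5 h 6 min
Tue: 11:25–21:24 = 9 h 59 min; less 45 min break → 9 h 14 min
Wed: 09:03–14:25 = 5 h 22 min; less 45 min break → 4 h 37 min
Thu: 06:52–11:05 = 4 h 13 min; less 45 min break → 3 h 28 min
Fri: 08:40–17:46 = 9 h 6 min; less 45 min break → 8 h 21 min
Mon reg 5 h 6 min / OT 0 h 0 min; Tue reg 9 h 0 min / OT 0 h 14 min; Wed reg 4 h 37 min / OT 0 h 0 min; Thu reg 3 h 28 min / OT 0 h 0 min; Fri reg 8 h 21 min / OT 0 h 0 min.
Totals: regular 30 h 32 min, overtime 0 h 14 min.

Regular 30.53 hours, overtime 0.23 hours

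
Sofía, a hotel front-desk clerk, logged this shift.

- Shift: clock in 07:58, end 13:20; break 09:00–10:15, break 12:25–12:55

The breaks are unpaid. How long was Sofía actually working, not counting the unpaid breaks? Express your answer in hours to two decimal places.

Shift: 07:58–13:20 = 5 h 22 min; less 105 min break → 3 h 37 min

3.62 hours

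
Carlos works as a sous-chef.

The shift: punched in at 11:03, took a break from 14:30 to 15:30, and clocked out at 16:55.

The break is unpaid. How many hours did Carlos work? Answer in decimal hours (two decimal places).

4.87 hours

The shift: 11:03–16:55 = 5 h 52 min; less 60 min break → 4 h 52 min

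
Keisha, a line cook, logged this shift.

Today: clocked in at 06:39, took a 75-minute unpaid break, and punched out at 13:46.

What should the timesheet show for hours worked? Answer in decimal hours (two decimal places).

Today: 06:39–13:46 = 7 h 7 min; less 75 min break → 5 h 52 min

5.87 hours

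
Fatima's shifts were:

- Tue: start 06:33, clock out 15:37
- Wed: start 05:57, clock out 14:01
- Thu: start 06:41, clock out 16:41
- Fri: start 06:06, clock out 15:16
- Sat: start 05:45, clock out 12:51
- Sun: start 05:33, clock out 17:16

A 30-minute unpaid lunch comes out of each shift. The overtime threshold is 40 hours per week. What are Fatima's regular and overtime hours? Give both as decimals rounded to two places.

Tue: 06:33–15:37 = 9 h 4 min; less 30 min break → 8 h 34 min
Wed: 05:57–14:01 = 8 h 4 min; less 30 min break → 7 h 34 min
Thu: 06:41–16:41 = 10 h 0 min; less 30 min break → 9 h 30 min
Fri: 06:06–15:16 = 9 h 10 min; less 30 min break → 8 h 40 min
Sat: 05:45–12:51 = 7 h 6 min; less 30 min break → 6 h 36 min
Sun: 05:33–17:16 = 11 h 43 min; less 30 min break → 11 h 13 min
Total worked: 52 h 7 min = 52.12 h.
Threshold 40 h → overtime 12 h 7 min, regular 40 h 0 min.

Regular 40.00 hours, overtime 12.12 hours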